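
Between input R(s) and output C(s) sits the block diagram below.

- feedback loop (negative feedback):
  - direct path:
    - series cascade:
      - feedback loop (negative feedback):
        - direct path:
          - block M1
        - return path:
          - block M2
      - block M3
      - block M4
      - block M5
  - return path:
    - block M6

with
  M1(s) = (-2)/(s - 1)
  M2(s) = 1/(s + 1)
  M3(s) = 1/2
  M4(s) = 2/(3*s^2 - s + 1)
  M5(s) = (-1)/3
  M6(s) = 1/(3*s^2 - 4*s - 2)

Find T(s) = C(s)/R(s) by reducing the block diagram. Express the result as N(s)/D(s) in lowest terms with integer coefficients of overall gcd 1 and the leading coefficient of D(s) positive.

Step 1: apply the feedback formula to M1, M2 gives (-2*s - 2)/(s^2 - 3)
Step 2: combine [M1/(1+M1*M2)], M3, M4, M5 in series gives (2*s + 2)/(9*s^4 - 3*s^3 - 24*s^2 + 9*s - 9)
Step 3: close the feedback loop around ([M1/(1+M1*M2)]*M3*M4*M5), M6 - this is the overall T(s), already in the required normalized form

Final answer: (6*s^3 - 2*s^2 - 12*s - 4)/(27*s^6 - 45*s^5 - 78*s^4 + 129*s^3 - 15*s^2 + 20*s + 20)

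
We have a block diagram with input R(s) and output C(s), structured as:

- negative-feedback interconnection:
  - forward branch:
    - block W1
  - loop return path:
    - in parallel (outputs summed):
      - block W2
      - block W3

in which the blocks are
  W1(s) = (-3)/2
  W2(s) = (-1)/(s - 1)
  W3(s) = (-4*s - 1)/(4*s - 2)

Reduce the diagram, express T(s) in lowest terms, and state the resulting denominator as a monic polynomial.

[1] combine W2, W3 in parallel gives (-4*s^2 - s + 3)/(4*s^2 - 6*s + 2)
[2] feedback reduction of W1, (W2+W3) gives (-12*s^2 + 18*s - 6)/(20*s^2 - 9*s - 5)
That last expression is T(s), already simplified. Scaling its denominator by 1/20 (the reciprocal of the leading coefficient) yields the monic denominator.

Answer: s^2 - 9*s/20 - 1/4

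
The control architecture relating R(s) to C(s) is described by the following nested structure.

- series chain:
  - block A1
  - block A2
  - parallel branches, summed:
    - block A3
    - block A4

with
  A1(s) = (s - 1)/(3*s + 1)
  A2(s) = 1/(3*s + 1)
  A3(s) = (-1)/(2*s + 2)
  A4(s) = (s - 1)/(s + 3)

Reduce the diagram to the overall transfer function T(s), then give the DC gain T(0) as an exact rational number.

1. sum the parallel branches A3, A4: (2*s^2 - s - 5)/(2*s^2 + 8*s + 6)
2. cascade A1, A2, (A3+A4): (2*s^3 - 3*s^2 - 4*s + 5)/(18*s^4 + 84*s^3 + 104*s^2 + 44*s + 6)
The step-2 result is T(s). Setting s = 0: T(0) = 5/6.

Final answer: 5/6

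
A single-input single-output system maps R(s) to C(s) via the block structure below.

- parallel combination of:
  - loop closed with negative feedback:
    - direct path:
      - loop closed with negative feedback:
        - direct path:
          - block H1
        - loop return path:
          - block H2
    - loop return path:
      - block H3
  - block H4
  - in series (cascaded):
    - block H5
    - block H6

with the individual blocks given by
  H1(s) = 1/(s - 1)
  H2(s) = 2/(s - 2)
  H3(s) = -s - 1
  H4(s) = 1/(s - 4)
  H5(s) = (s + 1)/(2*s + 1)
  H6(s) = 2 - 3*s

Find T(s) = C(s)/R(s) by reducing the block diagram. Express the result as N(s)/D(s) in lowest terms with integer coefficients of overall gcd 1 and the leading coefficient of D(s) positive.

(1) close the feedback loop around H1, H2 = (s - 2)/(s^2 - 3*s + 4)
(2) reduce the feedback loop with forward [H1/(1+H1*H2)] and return H3 = (2 - s)/(2*s - 6)
(3) multiply H5, H6 (series) = (-3*s^2 - s + 2)/(2*s + 1)
(4) add [[H1/(1+H1*H2)]/(1+[H1/(1+H1*H2)]*H3)], H4, (H5*H6) (parallel): this yields T(s), and no further normalization is needed

Hence the answer: (-6*s^4 + 38*s^3 - 39*s^2 - 72*s + 34)/(4*s^3 - 26*s^2 + 34*s + 24)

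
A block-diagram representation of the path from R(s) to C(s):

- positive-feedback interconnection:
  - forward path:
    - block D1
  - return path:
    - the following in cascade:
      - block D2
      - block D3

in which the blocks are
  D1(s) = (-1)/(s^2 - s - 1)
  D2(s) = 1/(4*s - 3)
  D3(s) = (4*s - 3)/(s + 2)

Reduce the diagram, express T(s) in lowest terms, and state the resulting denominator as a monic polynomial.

First reduce the diagram to T(s).

(1) combine D2, D3 in series -> 1/(s + 2)
(2) apply the feedback formula to D1, (D2*D3) -> (-s - 2)/(s^3 + s^2 - 3*s - 1)
That last expression is T(s), already simplified, and its denominator is already monic.

Answer: s^3 + s^2 - 3*s - 1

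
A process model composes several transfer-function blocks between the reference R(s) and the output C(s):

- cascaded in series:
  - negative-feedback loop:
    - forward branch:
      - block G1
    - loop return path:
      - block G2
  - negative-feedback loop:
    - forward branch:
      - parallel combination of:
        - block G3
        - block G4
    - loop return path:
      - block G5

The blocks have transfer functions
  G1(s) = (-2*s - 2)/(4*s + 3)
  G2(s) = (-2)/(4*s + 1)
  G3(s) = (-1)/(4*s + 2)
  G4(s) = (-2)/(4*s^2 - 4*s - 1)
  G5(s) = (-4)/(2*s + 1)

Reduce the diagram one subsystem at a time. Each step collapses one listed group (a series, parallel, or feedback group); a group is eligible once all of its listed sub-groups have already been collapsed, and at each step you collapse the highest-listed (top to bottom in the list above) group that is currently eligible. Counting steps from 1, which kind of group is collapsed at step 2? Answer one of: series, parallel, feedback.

Reducing step by step:

Step 1: feedback reduction of G1, G2
Step 2: sum the parallel branches G3, G4
Step 3: close the feedback loop around (G3+G4), G5
Step 4: multiply [G1/(1+G1*G2)], [(G3+G4)/(1+(G3+G4)*G5)] (series)
Step 2 collapses a parallel group.

Answer: parallel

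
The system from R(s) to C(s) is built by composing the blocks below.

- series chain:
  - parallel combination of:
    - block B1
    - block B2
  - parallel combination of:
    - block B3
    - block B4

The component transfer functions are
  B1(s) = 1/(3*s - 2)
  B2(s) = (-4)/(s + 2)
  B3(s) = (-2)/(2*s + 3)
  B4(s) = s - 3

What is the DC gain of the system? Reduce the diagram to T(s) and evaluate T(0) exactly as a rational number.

First reduce the diagram to T(s).

(1) add B1, B2 (parallel), giving (10 - 11*s)/(3*s^2 + 4*s - 4)
(2) parallel reduction of B3, B4, giving (2*s^2 - 3*s - 11)/(2*s + 3)
(3) reduce the series chain (B1+B2), (B3+B4), giving (-22*s^3 + 53*s^2 + 91*s - 110)/(6*s^3 + 17*s^2 + 4*s - 12)
Step 3 gives the overall T(s). Then T(0) = -110/(-12) = 55/6.

Answer: 55/6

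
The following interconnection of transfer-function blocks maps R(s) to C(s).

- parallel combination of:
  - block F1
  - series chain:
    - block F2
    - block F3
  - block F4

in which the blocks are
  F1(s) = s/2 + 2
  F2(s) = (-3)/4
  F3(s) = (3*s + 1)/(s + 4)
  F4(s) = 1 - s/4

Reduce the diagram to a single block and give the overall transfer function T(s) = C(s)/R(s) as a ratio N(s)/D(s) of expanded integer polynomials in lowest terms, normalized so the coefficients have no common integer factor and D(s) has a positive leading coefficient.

Step 1: multiply F2, F3 (series) gives (-9*s - 3)/(4*s + 16)
Step 2: sum the parallel branches F1, (F2*F3), F4: this yields T(s), and no further normalization is needed

Answer: (s^2 + 7*s + 45)/(4*s + 16)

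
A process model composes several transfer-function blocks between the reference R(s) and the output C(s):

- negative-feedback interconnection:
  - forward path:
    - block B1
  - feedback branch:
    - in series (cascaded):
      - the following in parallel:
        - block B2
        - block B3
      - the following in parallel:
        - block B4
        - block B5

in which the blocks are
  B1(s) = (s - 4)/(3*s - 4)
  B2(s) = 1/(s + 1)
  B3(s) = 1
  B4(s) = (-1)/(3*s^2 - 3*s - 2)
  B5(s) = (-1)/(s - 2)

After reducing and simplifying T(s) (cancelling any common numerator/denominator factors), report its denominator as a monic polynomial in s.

Step 1: sum the parallel branches B2, B3 -> (s + 2)/(s + 1)
Step 2: parallel reduction of B4, B5 -> (-3*s^2 + 2*s + 4)/(3*s^3 - 9*s^2 + 4*s + 4)
Step 3: combine (B2+B3), (B4+B5) in series -> (-3*s^3 - 4*s^2 + 8*s + 8)/(3*s^4 - 6*s^3 - 5*s^2 + 8*s + 4)
Step 4: feedback reduction of B1, ((B2+B3)*(B4+B5)) -> (3*s^5 - 18*s^4 + 19*s^3 + 28*s^2 - 28*s - 16)/(9*s^5 - 33*s^4 + 17*s^3 + 68*s^2 - 44*s - 48)
That last expression is T(s), already simplified. Scaling its denominator by 1/9 (the reciprocal of the leading coefficient) yields the monic denominator.

Answer: s^5 - 11*s^4/3 + 17*s^3/9 + 68*s^2/9 - 44*s/9 - 16/3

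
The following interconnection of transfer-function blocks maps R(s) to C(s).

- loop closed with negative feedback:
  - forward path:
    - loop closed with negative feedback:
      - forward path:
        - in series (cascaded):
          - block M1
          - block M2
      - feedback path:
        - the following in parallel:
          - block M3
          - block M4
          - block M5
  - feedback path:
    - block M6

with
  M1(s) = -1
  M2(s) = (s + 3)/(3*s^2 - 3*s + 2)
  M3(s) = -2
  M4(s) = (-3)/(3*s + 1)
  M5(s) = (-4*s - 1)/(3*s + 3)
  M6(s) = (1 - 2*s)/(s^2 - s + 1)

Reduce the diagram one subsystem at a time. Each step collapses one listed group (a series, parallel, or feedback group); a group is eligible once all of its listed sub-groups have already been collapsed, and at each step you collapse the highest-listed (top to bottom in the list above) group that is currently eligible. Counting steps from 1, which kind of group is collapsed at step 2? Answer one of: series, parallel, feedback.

1. reduce the series chain M1, M2
2. add M3, M4, M5 (parallel)
3. apply the feedback formula to (M1*M2), (M3+M4+M5)
4. reduce the feedback loop with forward [(M1*M2)/(1+(M1*M2)*(M3+M4+M5))] and return M6
Step 2 collapses a parallel group.

Therefore the answer is parallel.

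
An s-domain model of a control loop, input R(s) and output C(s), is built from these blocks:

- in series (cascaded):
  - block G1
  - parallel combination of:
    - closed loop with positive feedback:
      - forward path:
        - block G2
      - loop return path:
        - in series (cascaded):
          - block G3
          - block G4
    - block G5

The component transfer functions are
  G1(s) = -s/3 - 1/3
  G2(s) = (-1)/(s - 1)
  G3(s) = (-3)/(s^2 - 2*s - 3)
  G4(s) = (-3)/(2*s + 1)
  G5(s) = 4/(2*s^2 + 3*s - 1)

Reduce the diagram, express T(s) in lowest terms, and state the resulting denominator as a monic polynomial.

[1] cascade G3, G4, giving 9/(2*s^3 - 3*s^2 - 8*s - 3)
[2] close the feedback loop around G2, (G3*G4), giving (-2*s^3 + 3*s^2 + 8*s + 3)/(2*s^4 - 5*s^3 - 5*s^2 + 5*s + 12)
[3] reduce the parallel group [G2/(1-G2*(G3*G4))], G5, giving (-4*s^5 + 8*s^4 + 7*s^3 + 7*s^2 + 21*s + 45)/(4*s^6 - 4*s^5 - 27*s^4 + 44*s^2 + 31*s - 12)
[4] cascade G1, ([G2/(1-G2*(G3*G4))]+G5), giving (4*s^6 - 4*s^5 - 15*s^4 - 14*s^3 - 28*s^2 - 66*s - 45)/(12*s^6 - 12*s^5 - 81*s^4 + 132*s^2 + 93*s - 36)
No further cancellation is possible in the step-4 result, so that is T(s). Its denominator becomes monic after dividing by the leading coefficient 12.

Hence the answer: s^6 - s^5 - 27*s^4/4 + 11*s^2 + 31*s/4 - 3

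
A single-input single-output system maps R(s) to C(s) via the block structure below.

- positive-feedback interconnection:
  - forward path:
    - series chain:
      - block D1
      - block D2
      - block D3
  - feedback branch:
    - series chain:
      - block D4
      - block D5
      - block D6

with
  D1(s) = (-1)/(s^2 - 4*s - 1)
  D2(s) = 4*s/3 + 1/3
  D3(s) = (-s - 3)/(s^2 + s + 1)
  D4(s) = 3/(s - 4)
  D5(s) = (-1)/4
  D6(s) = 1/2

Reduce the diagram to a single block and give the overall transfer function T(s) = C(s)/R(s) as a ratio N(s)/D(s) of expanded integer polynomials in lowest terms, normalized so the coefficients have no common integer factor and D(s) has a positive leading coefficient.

(1) reduce the series chain D1, D2, D3, giving (4*s^2 + 13*s + 3)/(3*s^4 - 9*s^3 - 12*s^2 - 15*s - 3)
(2) combine D4, D5, D6 in series, giving (-3)/(8*s - 32)
(3) feedback reduction of (D1*D2*D3), (D4*D5*D6) - this is the overall T(s), already in the required normalized form

Hence the answer: (32*s^3 - 24*s^2 - 392*s - 96)/(24*s^5 - 168*s^4 + 192*s^3 + 276*s^2 + 495*s + 105)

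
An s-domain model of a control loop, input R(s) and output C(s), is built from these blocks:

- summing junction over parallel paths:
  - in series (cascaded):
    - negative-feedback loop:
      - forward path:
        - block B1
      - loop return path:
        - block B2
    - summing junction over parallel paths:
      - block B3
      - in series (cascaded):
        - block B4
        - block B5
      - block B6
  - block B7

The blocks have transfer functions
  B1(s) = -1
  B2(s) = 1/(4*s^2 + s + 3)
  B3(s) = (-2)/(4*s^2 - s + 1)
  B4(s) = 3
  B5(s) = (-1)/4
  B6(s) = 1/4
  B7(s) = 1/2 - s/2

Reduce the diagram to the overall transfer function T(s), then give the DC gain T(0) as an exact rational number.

Answer: 17/4

Working:
Step 1: feedback reduction of B1, B2; result (-4*s^2 - s - 3)/(4*s^2 + s + 2)
Step 2: series reduction of B4, B5; result (-3)/4
Step 3: sum the parallel branches B3, (B4*B5), B6; result (-4*s^2 + s - 5)/(8*s^2 - 2*s + 2)
Step 4: series reduction of [B1/(1+B1*B2)], (B3+(B4*B5)+B6); result (16*s^4 + 31*s^2 + 2*s + 15)/(32*s^4 + 22*s^2 - 2*s + 4)
Step 5: sum the parallel branches ([B1/(1+B1*B2)]*(B3+(B4*B5)+B6)), B7; result (-16*s^5 + 32*s^4 - 11*s^3 + 43*s^2 - s + 17)/(32*s^4 + 22*s^2 - 2*s + 4)
The step-5 result is T(s). Setting s = 0: T(0) = 17/4.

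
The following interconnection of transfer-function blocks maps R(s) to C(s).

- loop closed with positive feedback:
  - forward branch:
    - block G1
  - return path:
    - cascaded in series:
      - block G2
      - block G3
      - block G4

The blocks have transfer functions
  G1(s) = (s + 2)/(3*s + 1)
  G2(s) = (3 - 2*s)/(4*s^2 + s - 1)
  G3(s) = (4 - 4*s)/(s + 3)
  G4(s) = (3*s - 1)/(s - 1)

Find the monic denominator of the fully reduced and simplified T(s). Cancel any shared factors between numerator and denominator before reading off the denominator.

The answer is s^4 + 19*s^3/12 + 5*s^2/4 + 23*s/4 - 9/4.

Reasoning:
[1] combine G2, G3, G4 in series = (24*s^2 - 44*s + 12)/(4*s^3 + 13*s^2 + 2*s - 3)
[2] reduce the feedback loop with forward G1 and return (G2*G3*G4) = (4*s^4 + 21*s^3 + 28*s^2 + s - 6)/(12*s^4 + 19*s^3 + 15*s^2 + 69*s - 27)
The result of step 2 is T(s) in lowest terms. Its denominator has leading coefficient 12; dividing the denominator through by 12 makes it monic.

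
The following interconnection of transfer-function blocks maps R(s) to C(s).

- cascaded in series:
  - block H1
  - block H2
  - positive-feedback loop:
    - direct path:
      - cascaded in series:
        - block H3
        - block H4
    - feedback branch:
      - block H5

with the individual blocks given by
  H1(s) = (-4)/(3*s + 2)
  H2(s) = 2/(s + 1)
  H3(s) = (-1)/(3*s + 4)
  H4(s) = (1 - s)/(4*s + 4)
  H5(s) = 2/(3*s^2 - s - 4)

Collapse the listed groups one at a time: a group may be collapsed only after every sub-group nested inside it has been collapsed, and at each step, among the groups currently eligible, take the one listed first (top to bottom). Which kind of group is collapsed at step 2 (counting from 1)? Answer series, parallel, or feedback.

Step 1. reduce the series chain H3, H4
Step 2. collapse the loop ((H3*H4) forward, H5 return)
Step 3. series reduction of H1, H2, [(H3*H4)/(1-(H3*H4)*H5)]
So the answer for step 2 is feedback.

Final answer: feedback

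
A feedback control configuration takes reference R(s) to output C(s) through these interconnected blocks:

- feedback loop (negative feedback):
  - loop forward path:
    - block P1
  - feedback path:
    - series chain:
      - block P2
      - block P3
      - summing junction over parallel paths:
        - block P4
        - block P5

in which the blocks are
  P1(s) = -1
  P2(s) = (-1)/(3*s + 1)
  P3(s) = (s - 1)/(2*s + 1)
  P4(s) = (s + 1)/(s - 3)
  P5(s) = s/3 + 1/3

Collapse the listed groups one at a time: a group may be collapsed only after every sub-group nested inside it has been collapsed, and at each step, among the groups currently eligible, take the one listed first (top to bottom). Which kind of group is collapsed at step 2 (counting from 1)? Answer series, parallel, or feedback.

Step 1 - reduce the parallel group P4, P5
Step 2 - combine P2, P3, (P4+P5) in series
Step 3 - close the feedback loop around P1, (P2*P3*(P4+P5))
So the answer for step 2 is series.

Therefore the answer is series.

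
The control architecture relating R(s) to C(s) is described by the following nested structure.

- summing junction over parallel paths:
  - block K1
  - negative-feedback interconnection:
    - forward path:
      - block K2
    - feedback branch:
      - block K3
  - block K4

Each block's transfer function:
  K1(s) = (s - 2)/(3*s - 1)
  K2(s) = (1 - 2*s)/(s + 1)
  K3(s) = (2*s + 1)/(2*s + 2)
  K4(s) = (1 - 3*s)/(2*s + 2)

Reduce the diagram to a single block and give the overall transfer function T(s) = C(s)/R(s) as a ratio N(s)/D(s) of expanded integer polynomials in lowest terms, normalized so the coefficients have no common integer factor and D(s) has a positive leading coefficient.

[1] apply the feedback formula to K2, K3 gives (4*s^2 + 2*s - 2)/(2*s^2 - 4*s - 3)
[2] parallel reduction of K1, [K2/(1+K2*K3)], K4 - this is the overall T(s), already in the required normalized form

Final answer: (10*s^4 + 64*s^3 - 17*s^2 - 4*s + 19)/(12*s^4 - 16*s^3 - 38*s^2 - 4*s + 6)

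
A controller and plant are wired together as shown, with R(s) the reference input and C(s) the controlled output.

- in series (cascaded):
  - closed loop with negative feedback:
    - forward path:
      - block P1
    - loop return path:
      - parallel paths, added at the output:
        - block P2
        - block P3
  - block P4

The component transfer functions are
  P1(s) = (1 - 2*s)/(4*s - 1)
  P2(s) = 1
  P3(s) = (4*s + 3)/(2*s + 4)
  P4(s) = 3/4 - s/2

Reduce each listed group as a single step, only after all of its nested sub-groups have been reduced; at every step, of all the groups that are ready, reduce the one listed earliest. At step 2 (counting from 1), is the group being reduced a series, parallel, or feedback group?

1. reduce the parallel group P2, P3
2. collapse the loop (P1 forward, (P2+P3) return)
3. series reduction of [P1/(1+P1*(P2+P3))], P4
So the answer for step 2 is feedback.

Answer: feedback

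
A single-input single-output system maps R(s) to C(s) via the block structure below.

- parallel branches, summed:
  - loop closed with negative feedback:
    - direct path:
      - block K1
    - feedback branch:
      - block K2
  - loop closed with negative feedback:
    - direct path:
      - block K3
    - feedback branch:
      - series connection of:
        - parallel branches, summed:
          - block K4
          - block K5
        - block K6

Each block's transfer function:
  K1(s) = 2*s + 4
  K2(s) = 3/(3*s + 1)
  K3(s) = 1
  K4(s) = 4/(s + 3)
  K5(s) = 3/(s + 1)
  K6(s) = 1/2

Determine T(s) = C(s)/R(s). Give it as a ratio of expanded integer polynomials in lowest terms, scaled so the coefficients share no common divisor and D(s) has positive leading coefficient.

[1] reduce the feedback loop with forward K1 and return K2: (6*s^2 + 14*s + 4)/(9*s + 13)
[2] parallel reduction of K4, K5: (7*s + 13)/(s^2 + 4*s + 3)
[3] multiply (K4+K5), K6 (series): (7*s + 13)/(2*s^2 + 8*s + 6)
[4] close the feedback loop around K3, ((K4+K5)*K6): (2*s^2 + 8*s + 6)/(2*s^2 + 15*s + 19)
[5] combine [K1/(1+K1*K2)], [K3/(1+K3*((K4+K5)*K6))] in parallel - this is the overall T(s), already in the required normalized form

Final answer: (12*s^4 + 136*s^3 + 430*s^2 + 484*s + 154)/(18*s^3 + 161*s^2 + 366*s + 247)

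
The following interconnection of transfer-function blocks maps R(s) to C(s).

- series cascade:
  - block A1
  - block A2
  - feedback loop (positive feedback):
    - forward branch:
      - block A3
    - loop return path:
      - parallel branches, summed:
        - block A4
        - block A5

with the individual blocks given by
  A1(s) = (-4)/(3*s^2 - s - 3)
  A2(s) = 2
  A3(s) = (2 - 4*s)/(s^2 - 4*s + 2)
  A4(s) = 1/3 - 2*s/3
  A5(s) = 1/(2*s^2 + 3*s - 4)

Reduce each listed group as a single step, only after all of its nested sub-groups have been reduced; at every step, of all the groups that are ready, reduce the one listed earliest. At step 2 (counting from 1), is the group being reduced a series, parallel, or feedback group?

The answer is feedback.

Reasoning:
(1) combine A4, A5 in parallel
(2) apply the feedback formula to A3, (A4+A5)
(3) combine A1, A2, [A3/(1-A3*(A4+A5))] in series
Step 2: feedback.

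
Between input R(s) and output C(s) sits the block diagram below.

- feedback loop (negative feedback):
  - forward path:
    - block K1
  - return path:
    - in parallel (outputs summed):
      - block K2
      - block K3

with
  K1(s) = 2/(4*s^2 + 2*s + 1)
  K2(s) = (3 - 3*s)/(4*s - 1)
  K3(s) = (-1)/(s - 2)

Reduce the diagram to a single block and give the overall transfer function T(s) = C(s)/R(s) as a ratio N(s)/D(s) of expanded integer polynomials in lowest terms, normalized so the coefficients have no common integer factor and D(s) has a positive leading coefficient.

[1] sum the parallel branches K2, K3 = (-3*s^2 + 5*s - 5)/(4*s^2 - 9*s + 2)
[2] apply the feedback formula to K1, (K2+K3): this yields T(s), and no further normalization is needed

Final answer: (8*s^2 - 18*s + 4)/(16*s^4 - 28*s^3 - 12*s^2 + 5*s - 8)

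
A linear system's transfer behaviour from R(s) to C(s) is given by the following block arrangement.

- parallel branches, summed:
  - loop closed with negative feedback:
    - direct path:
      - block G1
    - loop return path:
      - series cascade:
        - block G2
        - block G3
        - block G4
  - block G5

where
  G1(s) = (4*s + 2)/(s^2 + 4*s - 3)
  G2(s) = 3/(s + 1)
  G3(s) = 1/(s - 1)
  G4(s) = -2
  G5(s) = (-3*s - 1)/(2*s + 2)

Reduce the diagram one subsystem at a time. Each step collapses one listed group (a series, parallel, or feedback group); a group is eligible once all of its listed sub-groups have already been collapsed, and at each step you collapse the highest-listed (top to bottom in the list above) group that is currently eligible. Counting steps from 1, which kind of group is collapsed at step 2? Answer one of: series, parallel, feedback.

Step 1. multiply G2, G3, G4 (series)
Step 2. reduce the feedback loop with forward G1 and return (G2*G3*G4)
Step 3. add [G1/(1+G1*(G2*G3*G4))], G5 (parallel)
So the answer for step 2 is feedback.

Answer: feedback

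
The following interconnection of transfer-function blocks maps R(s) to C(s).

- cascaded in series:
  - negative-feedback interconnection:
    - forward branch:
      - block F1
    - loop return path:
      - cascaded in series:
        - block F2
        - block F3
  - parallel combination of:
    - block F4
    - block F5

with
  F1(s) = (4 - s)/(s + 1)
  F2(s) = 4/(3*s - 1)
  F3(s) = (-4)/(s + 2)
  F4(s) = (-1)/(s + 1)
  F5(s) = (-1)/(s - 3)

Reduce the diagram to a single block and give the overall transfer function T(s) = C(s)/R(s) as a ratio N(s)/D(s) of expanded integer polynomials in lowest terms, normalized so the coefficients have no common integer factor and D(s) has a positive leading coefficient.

(1) series reduction of F2, F3 -> (-16)/(3*s^2 + 5*s - 2)
(2) reduce the feedback loop with forward F1 and return (F2*F3) -> (-3*s^3 + 7*s^2 + 22*s - 8)/(3*s^3 + 8*s^2 + 19*s - 66)
(3) reduce the parallel group F4, F5 -> (2 - 2*s)/(s^2 - 2*s - 3)
(4) series reduction of [F1/(1+F1*(F2*F3))], (F4+F5): this yields T(s), and no further normalization is needed

Final answer: (6*s^4 - 20*s^3 - 30*s^2 + 60*s - 16)/(3*s^5 + 2*s^4 - 6*s^3 - 128*s^2 + 75*s + 198)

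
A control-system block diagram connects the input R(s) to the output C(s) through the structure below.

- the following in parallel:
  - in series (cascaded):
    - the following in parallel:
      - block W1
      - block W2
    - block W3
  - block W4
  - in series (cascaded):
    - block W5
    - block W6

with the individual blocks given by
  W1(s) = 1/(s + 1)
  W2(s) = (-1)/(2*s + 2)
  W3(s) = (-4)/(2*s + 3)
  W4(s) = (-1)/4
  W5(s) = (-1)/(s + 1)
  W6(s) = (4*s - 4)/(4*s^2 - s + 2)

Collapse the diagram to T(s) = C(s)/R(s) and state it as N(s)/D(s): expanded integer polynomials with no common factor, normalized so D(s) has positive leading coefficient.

1. parallel reduction of W1, W2 gives 1/(2*s + 2)
2. cascade (W1+W2), W3 gives (-2)/(2*s^2 + 5*s + 3)
3. cascade W5, W6 gives (4 - 4*s)/(4*s^3 + 3*s^2 + s + 2)
4. sum the parallel branches ((W1+W2)*W3), W4, (W5*W6); the result is T(s) itself (integer coefficients, no common factor, positive leading denominator coefficient)

Answer: (-8*s^4 - 18*s^3 - 75*s^2 - 15*s + 26)/(32*s^4 + 72*s^3 + 44*s^2 + 28*s + 24)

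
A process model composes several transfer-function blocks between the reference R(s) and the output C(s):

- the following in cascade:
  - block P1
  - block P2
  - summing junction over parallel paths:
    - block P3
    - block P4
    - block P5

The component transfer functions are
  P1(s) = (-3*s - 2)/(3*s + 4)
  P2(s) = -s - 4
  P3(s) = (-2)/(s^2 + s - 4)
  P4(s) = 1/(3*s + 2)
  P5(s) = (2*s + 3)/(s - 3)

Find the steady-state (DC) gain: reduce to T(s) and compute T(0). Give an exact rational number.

[1] add P3, P4, P5 (parallel) gives (6*s^4 + 20*s^3 - 13*s^2 - 39*s)/(3*s^4 - 4*s^3 - 25*s^2 + 22*s + 24)
[2] reduce the series chain P1, P2, (P3+P4+P5) gives (6*s^5 + 44*s^4 + 67*s^3 - 91*s^2 - 156*s)/(3*s^4 - 2*s^3 - 29*s^2 + 8*s + 48)
DC gain: substitute s = 0 into T(s) from step 2: T(0) = 0/48 = 0.

Hence the answer: 0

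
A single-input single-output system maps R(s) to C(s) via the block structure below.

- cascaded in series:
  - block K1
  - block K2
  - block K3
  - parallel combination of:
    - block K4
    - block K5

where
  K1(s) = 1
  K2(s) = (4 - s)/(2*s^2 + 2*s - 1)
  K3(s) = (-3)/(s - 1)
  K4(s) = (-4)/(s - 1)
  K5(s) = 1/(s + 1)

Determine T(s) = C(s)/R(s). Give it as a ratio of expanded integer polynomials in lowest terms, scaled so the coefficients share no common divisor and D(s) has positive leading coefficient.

Step 1. reduce the parallel group K4, K5: (-3*s - 5)/(s^2 - 1)
Step 2. series reduction of K1, K2, K3, (K4+K5); the result is T(s) itself (integer coefficients, no common factor, positive leading denominator coefficient)

Final answer: (-9*s^2 + 21*s + 60)/(2*s^5 - 5*s^3 + s^2 + 3*s - 1)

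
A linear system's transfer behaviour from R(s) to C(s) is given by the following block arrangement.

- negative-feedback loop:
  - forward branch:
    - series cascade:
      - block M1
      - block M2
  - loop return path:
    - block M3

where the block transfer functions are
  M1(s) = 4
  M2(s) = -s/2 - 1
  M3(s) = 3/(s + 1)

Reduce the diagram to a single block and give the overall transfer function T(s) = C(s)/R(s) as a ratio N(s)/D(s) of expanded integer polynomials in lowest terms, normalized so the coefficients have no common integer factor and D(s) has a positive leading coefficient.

Reducing step by step:

Step 1: series reduction of M1, M2 = -2*s - 4
Step 2: apply the feedback formula to (M1*M2), M3, giving the overall T(s)

Answer: (2*s^2 + 6*s + 4)/(5*s + 11)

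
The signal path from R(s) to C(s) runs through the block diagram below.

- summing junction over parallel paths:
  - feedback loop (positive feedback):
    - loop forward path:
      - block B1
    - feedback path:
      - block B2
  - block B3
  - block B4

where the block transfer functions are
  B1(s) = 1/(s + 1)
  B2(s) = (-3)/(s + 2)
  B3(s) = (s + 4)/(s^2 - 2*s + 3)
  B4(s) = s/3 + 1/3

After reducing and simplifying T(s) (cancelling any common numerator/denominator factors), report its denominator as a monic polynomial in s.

1. apply the feedback formula to B1, B2, giving (s + 2)/(s^2 + 3*s + 5)
2. combine [B1/(1-B1*B2)], B3, B4 in parallel, giving (s^5 + 2*s^4 + 9*s^3 + 22*s^2 + 62*s + 93)/(3*s^4 + 3*s^3 + 6*s^2 - 3*s + 45)
No further cancellation is possible in the step-2 result, so that is T(s). Its denominator becomes monic after dividing by the leading coefficient 3.

Final answer: s^4 + s^3 + 2*s^2 - s + 15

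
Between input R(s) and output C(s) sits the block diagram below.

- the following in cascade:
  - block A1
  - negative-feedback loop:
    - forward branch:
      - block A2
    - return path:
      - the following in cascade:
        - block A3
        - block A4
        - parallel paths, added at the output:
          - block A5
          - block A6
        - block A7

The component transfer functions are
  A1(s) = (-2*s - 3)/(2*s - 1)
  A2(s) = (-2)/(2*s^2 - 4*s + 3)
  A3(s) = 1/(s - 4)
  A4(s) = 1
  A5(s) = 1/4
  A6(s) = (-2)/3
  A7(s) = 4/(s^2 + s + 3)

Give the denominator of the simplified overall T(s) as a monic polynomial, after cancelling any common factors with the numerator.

Reducing step by step:

Step 1. reduce the parallel group A5, A6; result (-5)/12
Step 2. reduce the series chain A3, A4, (A5+A6), A7; result (-5)/(3*s^3 - 9*s^2 - 3*s - 36)
Step 3. reduce the feedback loop with forward A2 and return (A3*A4*(A5+A6)*A7); result (-6*s^3 + 18*s^2 + 6*s + 72)/(6*s^5 - 30*s^4 + 39*s^3 - 87*s^2 + 135*s - 98)
Step 4. multiply A1, [A2/(1+A2*(A3*A4*(A5+A6)*A7))] (series); result (12*s^4 - 18*s^3 - 66*s^2 - 162*s - 216)/(12*s^6 - 66*s^5 + 108*s^4 - 213*s^3 + 357*s^2 - 331*s + 98)
No further cancellation is possible in the step-4 result, so that is T(s). Its denominator becomes monic after dividing by the leading coefficient 12.

Answer: s^6 - 11*s^5/2 + 9*s^4 - 71*s^3/4 + 119*s^2/4 - 331*s/12 + 49/6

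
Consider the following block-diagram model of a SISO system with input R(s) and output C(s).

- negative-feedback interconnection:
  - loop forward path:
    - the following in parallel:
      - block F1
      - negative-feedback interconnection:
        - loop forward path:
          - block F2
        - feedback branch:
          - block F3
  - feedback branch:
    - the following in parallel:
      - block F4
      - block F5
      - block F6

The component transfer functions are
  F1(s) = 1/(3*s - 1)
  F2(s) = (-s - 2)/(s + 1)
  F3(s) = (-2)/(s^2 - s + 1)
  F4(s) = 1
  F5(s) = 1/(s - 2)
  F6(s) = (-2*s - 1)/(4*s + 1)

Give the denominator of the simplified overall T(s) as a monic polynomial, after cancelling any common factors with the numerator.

Answer: s^6 - 9*s^5/2 + 5*s^4 + s^3/6 - 35*s^2/2 + 2*s/3 + 17/6

Working:
Step 1 - apply the feedback formula to F2, F3 = (-s^3 - s^2 + s - 2)/(s^3 + 2*s + 5)
Step 2 - add F1, [F2/(1+F2*F3)] (parallel) = (-3*s^4 - s^3 + 4*s^2 - 5*s + 7)/(3*s^4 - s^3 + 6*s^2 + 13*s - 5)
Step 3 - sum the parallel branches F4, F5, F6 = (2*s^2 + 1)/(4*s^2 - 7*s - 2)
Step 4 - close the feedback loop around (F1+[F2/(1+F2*F3)]), (F4+F5+F6) = (-12*s^6 + 17*s^5 + 29*s^4 - 46*s^3 + 55*s^2 - 39*s - 14)/(6*s^6 - 27*s^5 + 30*s^4 + s^3 - 105*s^2 + 4*s + 17)
The result of step 4 is T(s) in lowest terms. Its denominator has leading coefficient 6; dividing the denominator through by 6 makes it monic.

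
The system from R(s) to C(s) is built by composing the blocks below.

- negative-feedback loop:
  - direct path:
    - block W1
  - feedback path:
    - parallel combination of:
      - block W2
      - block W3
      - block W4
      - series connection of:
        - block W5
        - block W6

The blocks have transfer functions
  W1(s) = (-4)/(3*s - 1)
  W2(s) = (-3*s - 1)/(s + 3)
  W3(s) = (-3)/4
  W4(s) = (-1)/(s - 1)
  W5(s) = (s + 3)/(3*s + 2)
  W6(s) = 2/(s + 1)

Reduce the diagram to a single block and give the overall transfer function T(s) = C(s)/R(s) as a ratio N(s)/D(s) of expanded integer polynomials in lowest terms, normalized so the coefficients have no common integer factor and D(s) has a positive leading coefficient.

(1) reduce the series chain W5, W6 gives (2*s + 6)/(3*s^2 + 5*s + 2)
(2) add W2, W3, W4, (W5*W6) (parallel) gives (-45*s^4 - 73*s^3 + 3*s^2 + 25*s - 70)/(12*s^4 + 44*s^3 + 12*s^2 - 44*s - 24)
(3) collapse the loop (W1 forward, (W2+W3+W4+(W5*W6)) return); the result is T(s) itself (integer coefficients, no common factor, positive leading denominator coefficient)

Final answer: (-12*s^4 - 44*s^3 - 12*s^2 + 44*s + 24)/(9*s^5 + 75*s^4 + 71*s^3 - 39*s^2 - 32*s + 76)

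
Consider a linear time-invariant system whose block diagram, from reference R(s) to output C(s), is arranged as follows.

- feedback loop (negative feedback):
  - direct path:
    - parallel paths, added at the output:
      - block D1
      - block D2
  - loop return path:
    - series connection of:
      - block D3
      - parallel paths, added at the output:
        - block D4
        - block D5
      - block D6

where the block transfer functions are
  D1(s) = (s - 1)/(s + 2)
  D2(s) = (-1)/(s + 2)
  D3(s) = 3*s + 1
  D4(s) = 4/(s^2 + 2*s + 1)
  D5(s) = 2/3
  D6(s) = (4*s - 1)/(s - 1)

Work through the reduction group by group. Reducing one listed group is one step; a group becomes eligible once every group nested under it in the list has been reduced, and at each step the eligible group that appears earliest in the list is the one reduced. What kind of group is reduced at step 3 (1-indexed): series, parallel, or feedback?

Step 1 - parallel reduction of D1, D2
Step 2 - parallel reduction of D4, D5
Step 3 - multiply D3, (D4+D5), D6 (series)
Step 4 - collapse the loop ((D1+D2) forward, (D3*(D4+D5)*D6) return)
At step 3 the group reduced is series.

Final answer: series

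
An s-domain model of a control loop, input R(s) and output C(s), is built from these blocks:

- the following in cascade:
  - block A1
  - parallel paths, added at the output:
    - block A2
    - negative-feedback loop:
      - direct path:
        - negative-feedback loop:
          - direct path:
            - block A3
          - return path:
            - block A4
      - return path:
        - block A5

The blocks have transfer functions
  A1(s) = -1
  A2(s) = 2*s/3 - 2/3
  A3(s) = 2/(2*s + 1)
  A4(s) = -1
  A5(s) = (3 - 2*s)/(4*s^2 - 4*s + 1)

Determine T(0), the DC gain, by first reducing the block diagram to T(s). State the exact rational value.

Answer: 4/15

Working:
Step 1. close the feedback loop around A3, A4, giving 2/(2*s - 1)
Step 2. reduce the feedback loop with forward [A3/(1+A3*A4)] and return A5, giving (8*s^2 - 8*s + 2)/(8*s^3 - 12*s^2 + 2*s + 5)
Step 3. sum the parallel branches A2, [[A3/(1+A3*A4)]/(1+[A3/(1+A3*A4)]*A5)], giving (16*s^4 - 40*s^3 + 52*s^2 - 18*s - 4)/(24*s^3 - 36*s^2 + 6*s + 15)
Step 4. combine A1, (A2+[[A3/(1+A3*A4)]/(1+[A3/(1+A3*A4)]*A5)]) in series, giving (-16*s^4 + 40*s^3 - 52*s^2 + 18*s + 4)/(24*s^3 - 36*s^2 + 6*s + 15)
Evaluating the step-4 result (the overall T(s)) at s = 0 gives T(0) = 4/15.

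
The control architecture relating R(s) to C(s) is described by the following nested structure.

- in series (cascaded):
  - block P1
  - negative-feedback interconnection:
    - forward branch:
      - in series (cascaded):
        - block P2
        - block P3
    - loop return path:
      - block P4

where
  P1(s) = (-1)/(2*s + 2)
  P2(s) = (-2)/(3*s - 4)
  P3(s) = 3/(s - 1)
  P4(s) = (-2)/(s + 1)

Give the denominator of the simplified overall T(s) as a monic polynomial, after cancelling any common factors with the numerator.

(1) combine P2, P3 in series gives (-6)/(3*s^2 - 7*s + 4)
(2) collapse the loop ((P2*P3) forward, P4 return) gives (-6*s - 6)/(3*s^3 - 4*s^2 - 3*s + 16)
(3) combine P1, [(P2*P3)/(1+(P2*P3)*P4)] in series gives 3/(3*s^3 - 4*s^2 - 3*s + 16)
T(s) is the step-3 result (common factors already cancelled). Leading coefficient of the denominator: 3. Divide through by 3 for the monic polynomial.

Hence the answer: s^3 - 4*s^2/3 - s + 16/3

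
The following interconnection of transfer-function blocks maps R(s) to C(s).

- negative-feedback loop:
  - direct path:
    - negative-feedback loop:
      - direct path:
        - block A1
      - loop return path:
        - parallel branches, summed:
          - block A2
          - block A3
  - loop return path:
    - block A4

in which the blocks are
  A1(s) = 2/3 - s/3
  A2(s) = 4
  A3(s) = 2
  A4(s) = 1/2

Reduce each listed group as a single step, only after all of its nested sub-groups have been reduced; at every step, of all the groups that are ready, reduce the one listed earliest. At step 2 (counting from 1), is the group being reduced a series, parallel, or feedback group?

Step 1. combine A2, A3 in parallel
Step 2. reduce the feedback loop with forward A1 and return (A2+A3)
Step 3. collapse the loop ([A1/(1+A1*(A2+A3))] forward, A4 return)
So the answer for step 2 is feedback.

Answer: feedback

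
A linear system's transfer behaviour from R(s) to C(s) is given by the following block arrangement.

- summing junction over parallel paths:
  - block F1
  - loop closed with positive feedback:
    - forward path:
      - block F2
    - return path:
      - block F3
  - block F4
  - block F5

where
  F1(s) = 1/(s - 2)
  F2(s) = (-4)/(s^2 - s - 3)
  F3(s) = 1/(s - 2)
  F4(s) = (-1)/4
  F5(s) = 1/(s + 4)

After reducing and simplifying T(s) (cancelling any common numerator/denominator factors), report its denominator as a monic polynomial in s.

Step 1: close the feedback loop around F2, F3 gives (8 - 4*s)/(s^3 - 3*s^2 - s + 10)
Step 2: combine F1, [F2/(1-F2*F3)], F4, F5 in parallel gives (-s^5 + 9*s^4 - 17*s^3 - 64*s^2 + 236*s - 96)/(4*s^5 - 4*s^4 - 60*s^3 + 128*s^2 + 112*s - 320)
No further cancellation is possible in the step-2 result, so that is T(s). Its denominator becomes monic after dividing by the leading coefficient 4.

Hence the answer: s^5 - s^4 - 15*s^3 + 32*s^2 + 28*s - 80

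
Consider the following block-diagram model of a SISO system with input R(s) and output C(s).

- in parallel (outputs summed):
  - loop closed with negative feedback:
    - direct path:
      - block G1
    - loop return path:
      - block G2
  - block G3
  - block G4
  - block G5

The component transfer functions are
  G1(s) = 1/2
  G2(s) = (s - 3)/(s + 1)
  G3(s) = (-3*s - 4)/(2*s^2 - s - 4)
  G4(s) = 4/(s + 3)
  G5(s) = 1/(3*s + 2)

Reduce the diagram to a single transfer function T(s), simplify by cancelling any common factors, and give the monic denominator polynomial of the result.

Step 1 - apply the feedback formula to G1, G2, giving (s + 1)/(3*s - 1)
Step 2 - reduce the parallel group [G1/(1+G1*G2)], G3, G4, G5, giving (6*s^5 + 76*s^4 - 117*s^3 - 400*s^2 - 153*s + 44)/(18*s^5 + 51*s^4 - 52*s^3 - 139*s^2 - 22*s + 24)
No further cancellation is possible in the step-2 result, so that is T(s). Its denominator becomes monic after dividing by the leading coefficient 18.

Therefore the answer is s^5 + 17*s^4/6 - 26*s^3/9 - 139*s^2/18 - 11*s/9 + 4/3.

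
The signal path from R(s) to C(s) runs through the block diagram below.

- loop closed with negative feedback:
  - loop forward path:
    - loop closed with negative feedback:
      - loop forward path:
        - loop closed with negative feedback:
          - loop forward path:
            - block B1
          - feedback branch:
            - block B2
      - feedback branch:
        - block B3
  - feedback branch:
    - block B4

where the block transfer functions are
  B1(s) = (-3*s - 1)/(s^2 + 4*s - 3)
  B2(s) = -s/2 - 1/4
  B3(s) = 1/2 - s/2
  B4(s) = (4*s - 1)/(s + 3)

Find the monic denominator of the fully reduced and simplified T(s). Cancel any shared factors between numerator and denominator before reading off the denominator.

Reducing step by step:

Step 1: reduce the feedback loop with forward B1 and return B2 gives (-12*s - 4)/(10*s^2 + 21*s - 11)
Step 2: reduce the feedback loop with forward [B1/(1+B1*B2)] and return B3 gives (-12*s - 4)/(16*s^2 + 17*s - 13)
Step 3: collapse the loop ([[B1/(1+B1*B2)]/(1+[B1/(1+B1*B2)]*B3)] forward, B4 return) gives (-12*s^2 - 40*s - 12)/(16*s^3 + 17*s^2 + 34*s - 35)
The result of step 3 is T(s) in lowest terms. Its denominator has leading coefficient 16; dividing the denominator through by 16 makes it monic.

Answer: s^3 + 17*s^2/16 + 17*s/8 - 35/16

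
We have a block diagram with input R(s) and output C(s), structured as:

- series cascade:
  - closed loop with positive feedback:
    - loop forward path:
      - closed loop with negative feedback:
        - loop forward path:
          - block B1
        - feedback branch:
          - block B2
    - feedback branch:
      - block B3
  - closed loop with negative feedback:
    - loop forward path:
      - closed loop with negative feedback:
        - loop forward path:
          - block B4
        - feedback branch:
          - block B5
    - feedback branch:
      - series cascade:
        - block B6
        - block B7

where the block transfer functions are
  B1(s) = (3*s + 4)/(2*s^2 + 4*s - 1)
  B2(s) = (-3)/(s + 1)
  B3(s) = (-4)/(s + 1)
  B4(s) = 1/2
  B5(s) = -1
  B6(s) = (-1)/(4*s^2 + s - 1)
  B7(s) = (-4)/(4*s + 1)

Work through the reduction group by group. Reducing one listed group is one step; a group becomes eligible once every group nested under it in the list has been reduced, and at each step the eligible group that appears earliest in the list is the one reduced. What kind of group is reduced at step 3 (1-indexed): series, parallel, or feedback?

Step 1: collapse the loop (B1 forward, B2 return)
Step 2: feedback reduction of [B1/(1+B1*B2)], B3
Step 3: reduce the feedback loop with forward B4 and return B5
Step 4: series reduction of B6, B7
Step 5: collapse the loop ([B4/(1+B4*B5)] forward, (B6*B7) return)
Step 6: reduce the series chain [[B1/(1+B1*B2)]/(1-[B1/(1+B1*B2)]*B3)], [[B4/(1+B4*B5)]/(1+[B4/(1+B4*B5)]*(B6*B7))]
Step 3 collapses a feedback group.

Answer: feedback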